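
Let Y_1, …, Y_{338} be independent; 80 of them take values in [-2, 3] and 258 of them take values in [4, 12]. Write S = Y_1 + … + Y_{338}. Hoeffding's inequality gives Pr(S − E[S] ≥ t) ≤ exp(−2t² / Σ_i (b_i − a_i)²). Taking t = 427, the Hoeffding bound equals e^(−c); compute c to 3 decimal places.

Σ(b_i − a_i)² = 80·5² + 258·8² = 18512.
c = 2t² / 18512 = 2·427² / 18512 = 19.6985.

19.698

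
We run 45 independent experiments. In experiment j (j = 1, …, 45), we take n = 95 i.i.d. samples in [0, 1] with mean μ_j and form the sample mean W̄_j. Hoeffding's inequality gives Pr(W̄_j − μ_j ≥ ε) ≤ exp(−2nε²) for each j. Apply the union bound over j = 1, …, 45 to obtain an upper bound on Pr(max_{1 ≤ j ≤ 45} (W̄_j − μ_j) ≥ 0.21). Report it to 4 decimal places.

0.0103

Per-experiment Hoeffding bound: exp(−2·95·0.21²) = exp(−8.37900) = 0.00022964.
Union bound over 45 events: 45·0.00022964 = 0.01033.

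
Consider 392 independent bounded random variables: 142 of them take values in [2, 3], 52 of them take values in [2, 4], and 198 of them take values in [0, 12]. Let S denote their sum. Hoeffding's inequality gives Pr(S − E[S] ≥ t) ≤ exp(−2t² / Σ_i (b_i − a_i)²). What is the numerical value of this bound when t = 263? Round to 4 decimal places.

0.0083

Σ(b_i − a_i)² = 142·1² + 52·2² + 198·12² = 28862.
Exponent = 2·263² / 28862 = 4.79308.
Bound = exp(−4.79308) = 0.00829.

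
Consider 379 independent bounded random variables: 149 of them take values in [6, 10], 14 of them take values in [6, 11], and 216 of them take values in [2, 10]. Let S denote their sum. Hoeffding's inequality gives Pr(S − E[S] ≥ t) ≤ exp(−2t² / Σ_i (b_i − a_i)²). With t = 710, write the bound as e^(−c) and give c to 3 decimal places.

60.889

Σ(b_i − a_i)² = 149·4² + 14·5² + 216·8² = 16558.
c = 2t² / 16558 = 2·710² / 16558 = 60.8890.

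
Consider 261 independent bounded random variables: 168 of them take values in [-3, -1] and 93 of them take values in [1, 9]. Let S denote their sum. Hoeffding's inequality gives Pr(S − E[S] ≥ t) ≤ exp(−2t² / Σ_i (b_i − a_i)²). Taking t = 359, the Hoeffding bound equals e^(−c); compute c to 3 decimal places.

Σ(b_i − a_i)² = 168·2² + 93·8² = 6624.
c = 2t² / 6624 = 2·359² / 6624 = 38.9133.

38.913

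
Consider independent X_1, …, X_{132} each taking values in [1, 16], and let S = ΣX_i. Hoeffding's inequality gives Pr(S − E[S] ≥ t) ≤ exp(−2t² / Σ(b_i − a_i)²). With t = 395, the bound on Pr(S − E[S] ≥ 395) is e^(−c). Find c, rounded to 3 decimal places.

Σ(b_i − a_i)² = 132·(15)² = 29700.
c = 2t²/29700 = 2·395²/29700 = 10.5067.

10.507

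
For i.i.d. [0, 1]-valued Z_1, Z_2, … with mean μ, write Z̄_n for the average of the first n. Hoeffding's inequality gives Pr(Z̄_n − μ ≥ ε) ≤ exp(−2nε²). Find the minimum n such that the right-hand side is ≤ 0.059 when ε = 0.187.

41

Require exp(−2nε²) ≤ 0.059, i.e. 2nε² ≥ ln(1/0.059) = 2.830218.
So n ≥ 2.830218 / (2·0.187²) = 40.468.
The smallest integer n is 41.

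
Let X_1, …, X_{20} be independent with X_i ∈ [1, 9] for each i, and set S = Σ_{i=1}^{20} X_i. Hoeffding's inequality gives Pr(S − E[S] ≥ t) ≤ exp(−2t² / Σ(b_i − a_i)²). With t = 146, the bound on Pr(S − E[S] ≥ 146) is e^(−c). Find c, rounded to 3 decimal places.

33.306

Σ(b_i − a_i)² = 20·(8)² = 1280.
c = 2t²/1280 = 2·146²/1280 = 33.3062.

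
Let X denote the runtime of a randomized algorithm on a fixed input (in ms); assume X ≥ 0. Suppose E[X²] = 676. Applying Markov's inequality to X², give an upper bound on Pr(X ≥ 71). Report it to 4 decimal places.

0.1341

Since X ≥ 0, the event {X ≥ 71} is the same as {X² ≥ 5041}.
Markov's inequality applied to X² gives Pr(X² ≥ 5041) ≤ E[X²]/5041 = 676/5041 = 0.1341.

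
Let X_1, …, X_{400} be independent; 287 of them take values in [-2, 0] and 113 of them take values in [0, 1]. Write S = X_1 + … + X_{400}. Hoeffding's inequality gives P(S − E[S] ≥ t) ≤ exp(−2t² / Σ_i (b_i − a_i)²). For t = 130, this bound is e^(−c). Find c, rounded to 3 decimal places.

26.804

Σ(b_i − a_i)² = 287·2² + 113·1² = 1261.
c = 2t² / 1261 = 2·130² / 1261 = 26.8041.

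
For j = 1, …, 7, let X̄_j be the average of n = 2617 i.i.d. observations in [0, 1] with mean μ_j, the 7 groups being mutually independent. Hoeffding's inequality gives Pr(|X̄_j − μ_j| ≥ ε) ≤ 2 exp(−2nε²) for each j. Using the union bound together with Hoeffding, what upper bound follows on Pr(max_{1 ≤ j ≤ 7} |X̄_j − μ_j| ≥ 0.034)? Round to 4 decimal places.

0.0330

Per-experiment Hoeffding bound: 2·exp(−2·2617·0.034²) = 2·exp(−6.05050) = 0.0047133.
Union bound over 7 events: 7·0.0047133 = 0.03299.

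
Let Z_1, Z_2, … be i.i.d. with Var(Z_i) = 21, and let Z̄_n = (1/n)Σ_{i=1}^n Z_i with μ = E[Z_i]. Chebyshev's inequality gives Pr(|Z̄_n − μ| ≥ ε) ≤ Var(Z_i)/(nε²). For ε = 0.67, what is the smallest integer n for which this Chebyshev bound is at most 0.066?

Require 21/(n·0.67²) ≤ 0.066, i.e. n ≥ 21/(0.066·0.67²) = 708.803.
The smallest integer n is 709.

709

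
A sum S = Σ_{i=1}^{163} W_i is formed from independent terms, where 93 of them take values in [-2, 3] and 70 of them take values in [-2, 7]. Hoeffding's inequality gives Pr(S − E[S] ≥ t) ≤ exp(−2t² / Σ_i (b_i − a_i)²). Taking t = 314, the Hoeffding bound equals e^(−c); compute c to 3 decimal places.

Σ(b_i − a_i)² = 93·5² + 70·9² = 7995.
c = 2t² / 7995 = 2·314² / 7995 = 24.6644.

24.664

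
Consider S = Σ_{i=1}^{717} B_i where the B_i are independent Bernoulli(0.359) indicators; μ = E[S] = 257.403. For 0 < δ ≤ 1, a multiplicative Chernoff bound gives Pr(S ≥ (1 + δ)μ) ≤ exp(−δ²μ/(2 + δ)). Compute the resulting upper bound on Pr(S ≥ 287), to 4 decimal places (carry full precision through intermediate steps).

Write 287 = (1 + δ)μ, so δ = 287/257.403 − 1 = 0.1149831…
Then the exponent is δ²μ/(2 + δ) = (287 − μ)² / (μ·(2 + δ)) = 1.609070.
Bound = exp(−1.609070) = 0.20007.

0.2001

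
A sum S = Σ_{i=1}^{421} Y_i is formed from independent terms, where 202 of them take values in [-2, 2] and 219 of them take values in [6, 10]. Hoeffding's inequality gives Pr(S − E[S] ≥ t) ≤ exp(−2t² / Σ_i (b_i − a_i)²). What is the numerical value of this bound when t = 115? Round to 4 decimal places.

0.0197

Σ(b_i − a_i)² = 202·4² + 219·4² = 6736.
Exponent = 2·115² / 6736 = 3.92666.
Bound = exp(−3.92666) = 0.01971.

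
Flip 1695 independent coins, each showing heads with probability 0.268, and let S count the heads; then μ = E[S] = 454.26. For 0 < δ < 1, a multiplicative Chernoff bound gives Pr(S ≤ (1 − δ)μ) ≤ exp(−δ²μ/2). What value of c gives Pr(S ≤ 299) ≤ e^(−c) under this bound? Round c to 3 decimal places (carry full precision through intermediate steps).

Write 299 = (1 − δ)μ, so δ = 1 − 299/454.26 = 0.3417866…
Then the exponent is δ²μ/2 = (μ − 299)²/(2μ) = 26.532897.

26.533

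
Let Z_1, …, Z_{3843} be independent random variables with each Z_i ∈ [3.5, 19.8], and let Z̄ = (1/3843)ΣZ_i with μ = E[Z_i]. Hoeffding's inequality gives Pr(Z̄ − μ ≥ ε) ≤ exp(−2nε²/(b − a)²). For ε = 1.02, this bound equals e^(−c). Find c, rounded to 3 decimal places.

c = 2nε²/(b − a)² = 2·3843·1.02² / 16.3² = 30.0972.

30.097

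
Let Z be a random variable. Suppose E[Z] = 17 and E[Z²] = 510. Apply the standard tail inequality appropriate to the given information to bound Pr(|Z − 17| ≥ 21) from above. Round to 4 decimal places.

0.5011

The first two moments determine the variance, so Chebyshev's inequality is the sharpest standard bound available.
Var(Z) = E[Z²] − (E[Z])² = 510 − 289 = 221.
Chebyshev's inequality: Pr(|Z − μ| ≥ t) ≤ Var(Z)/t² = 221/441 = 0.5011.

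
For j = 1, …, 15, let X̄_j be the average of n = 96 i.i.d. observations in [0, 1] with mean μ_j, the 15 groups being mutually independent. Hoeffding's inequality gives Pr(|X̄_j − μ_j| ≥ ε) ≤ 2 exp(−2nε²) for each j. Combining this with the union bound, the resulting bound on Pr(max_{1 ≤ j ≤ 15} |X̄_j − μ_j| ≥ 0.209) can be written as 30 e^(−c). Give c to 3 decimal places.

8.387

Union bound over the 15 events: Pr(max_{1 ≤ j ≤ 15} |X̄_j − μ_j| ≥ 0.209) ≤ 15·2·exp(−2nε²) = 30 exp(−2·96·0.209²).
So c = 2·96·0.209² = 8.3868.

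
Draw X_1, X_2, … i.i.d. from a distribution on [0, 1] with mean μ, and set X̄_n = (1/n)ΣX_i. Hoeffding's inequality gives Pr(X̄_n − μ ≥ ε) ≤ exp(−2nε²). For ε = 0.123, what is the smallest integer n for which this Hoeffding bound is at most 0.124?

69

Require exp(−2nε²) ≤ 0.124, i.e. 2nε² ≥ ln(1/0.124) = 2.087474.
So n ≥ 2.087474 / (2·0.123²) = 68.989.
The smallest integer n is 69.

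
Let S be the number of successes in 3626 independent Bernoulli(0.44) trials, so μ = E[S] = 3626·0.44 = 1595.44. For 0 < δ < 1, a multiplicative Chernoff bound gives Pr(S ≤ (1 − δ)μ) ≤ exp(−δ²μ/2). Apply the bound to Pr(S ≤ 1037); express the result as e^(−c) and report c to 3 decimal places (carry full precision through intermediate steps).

Write 1037 = (1 − δ)μ, so δ = 1 − 1037/1595.44 = 0.3500226…
Then the exponent is δ²μ/2 = (μ − 1037)²/(2μ) = 97.733300.

97.733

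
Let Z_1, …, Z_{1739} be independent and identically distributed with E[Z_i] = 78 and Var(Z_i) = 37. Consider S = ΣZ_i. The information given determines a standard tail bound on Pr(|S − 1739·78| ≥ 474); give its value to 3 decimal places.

With mean and variance of each term known, Chebyshev's inequality bounds the deviation of the sum (or sample mean).
Var(S) = n·Var(Z_i) = 1739·37 = 64343.
Chebyshev: Pr(|S − 1739·78| ≥ 474) ≤ Var(S)/474² = 64343/224676 = 0.2864.

0.286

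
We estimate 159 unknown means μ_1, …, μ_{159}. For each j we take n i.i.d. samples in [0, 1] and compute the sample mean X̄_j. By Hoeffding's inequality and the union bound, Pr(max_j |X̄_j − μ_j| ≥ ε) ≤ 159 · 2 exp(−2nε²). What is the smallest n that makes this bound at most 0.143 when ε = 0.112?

308

Need 2·159·exp(−2nε²) ≤ 0.143, i.e. exp(−2nε²) ≤ 0.143/318.
So 2nε² ≥ ln(318/0.143) = 7.706962.
Hence n ≥ 7.706962/(2·0.112²) = 307.197.
The smallest integer n is 308.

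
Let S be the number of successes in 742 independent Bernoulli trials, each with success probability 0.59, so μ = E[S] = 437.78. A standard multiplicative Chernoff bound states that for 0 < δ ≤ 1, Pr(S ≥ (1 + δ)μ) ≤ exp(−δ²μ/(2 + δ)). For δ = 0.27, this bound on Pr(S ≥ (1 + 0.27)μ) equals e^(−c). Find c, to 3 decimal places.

c = δ²μ/(2 + δ) = 0.27²·437.78/(2 + 0.27) = 14.0591.

14.059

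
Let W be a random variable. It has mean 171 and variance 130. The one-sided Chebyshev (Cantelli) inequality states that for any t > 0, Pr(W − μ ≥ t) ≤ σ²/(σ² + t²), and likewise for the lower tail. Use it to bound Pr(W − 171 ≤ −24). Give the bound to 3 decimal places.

Here σ² = 130 and t = 24, so σ² + t² = 706.
Cantelli's bound: 130/706 = 0.1841.

0.184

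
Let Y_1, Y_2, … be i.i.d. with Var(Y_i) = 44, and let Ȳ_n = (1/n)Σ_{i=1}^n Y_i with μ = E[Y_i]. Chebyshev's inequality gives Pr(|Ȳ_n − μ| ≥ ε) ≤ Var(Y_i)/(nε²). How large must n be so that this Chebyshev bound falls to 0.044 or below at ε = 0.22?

Require 44/(n·0.22²) ≤ 0.044, i.e. n ≥ 44/(0.044·0.22²) = 20661.157.
The smallest integer n is 20662.

20662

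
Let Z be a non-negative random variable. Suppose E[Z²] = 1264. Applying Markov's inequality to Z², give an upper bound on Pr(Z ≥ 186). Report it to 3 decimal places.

Since Z ≥ 0, the event {Z ≥ 186} is the same as {Z² ≥ 34596}.
Markov's inequality applied to Z² gives Pr(Z² ≥ 34596) ≤ E[Z²]/34596 = 1264/34596 = 0.0365.

0.037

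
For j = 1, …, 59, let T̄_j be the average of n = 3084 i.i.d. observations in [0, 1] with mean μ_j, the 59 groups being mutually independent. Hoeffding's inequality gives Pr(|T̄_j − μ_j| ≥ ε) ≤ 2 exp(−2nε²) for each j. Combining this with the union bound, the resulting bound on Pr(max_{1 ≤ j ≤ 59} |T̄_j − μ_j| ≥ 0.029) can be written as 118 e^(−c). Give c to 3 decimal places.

5.187

Union bound over the 59 events: Pr(max_{1 ≤ j ≤ 59} |T̄_j − μ_j| ≥ 0.029) ≤ 59·2·exp(−2nε²) = 118 exp(−2·3084·0.029²).
So c = 2·3084·0.029² = 5.1873.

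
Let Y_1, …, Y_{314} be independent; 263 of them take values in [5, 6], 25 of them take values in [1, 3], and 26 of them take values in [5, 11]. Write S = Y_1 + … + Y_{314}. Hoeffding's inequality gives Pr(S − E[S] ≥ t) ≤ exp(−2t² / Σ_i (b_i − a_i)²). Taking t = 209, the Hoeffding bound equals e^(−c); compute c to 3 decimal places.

67.253

Σ(b_i − a_i)² = 263·1² + 25·2² + 26·6² = 1299.
c = 2t² / 1299 = 2·209² / 1299 = 67.2533.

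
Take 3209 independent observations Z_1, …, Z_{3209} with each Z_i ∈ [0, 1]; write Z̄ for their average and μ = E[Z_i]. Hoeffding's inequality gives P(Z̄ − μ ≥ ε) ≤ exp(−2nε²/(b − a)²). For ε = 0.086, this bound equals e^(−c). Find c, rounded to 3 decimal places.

47.468

c = 2nε²/(b − a)² = 2·3209·0.086² / 1² = 47.4675.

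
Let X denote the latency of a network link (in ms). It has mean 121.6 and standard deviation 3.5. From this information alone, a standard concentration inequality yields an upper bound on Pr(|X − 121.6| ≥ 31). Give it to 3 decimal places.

0.013

Mean and variance are known, so Chebyshev's inequality applies.
Chebyshev: Pr(|X − μ| ≥ t) ≤ Var(X)/t².
Var(X) = σ² = 3.5² = 12.25.
Bound = 12.25 / 961 = 0.0127.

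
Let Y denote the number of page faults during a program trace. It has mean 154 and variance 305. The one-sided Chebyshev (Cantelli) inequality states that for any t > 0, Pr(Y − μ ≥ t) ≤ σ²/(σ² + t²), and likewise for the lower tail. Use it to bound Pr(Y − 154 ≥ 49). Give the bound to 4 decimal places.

0.1127

Here σ² = 305 and t = 49, so σ² + t² = 2706.
Cantelli's bound: 305/2706 = 0.1127.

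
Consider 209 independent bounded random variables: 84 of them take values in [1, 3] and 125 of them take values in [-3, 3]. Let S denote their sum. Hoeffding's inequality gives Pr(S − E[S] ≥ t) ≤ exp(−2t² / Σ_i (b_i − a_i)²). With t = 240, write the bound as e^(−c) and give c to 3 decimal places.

Σ(b_i − a_i)² = 84·2² + 125·6² = 4836.
c = 2t² / 4836 = 2·240² / 4836 = 23.8213.

23.821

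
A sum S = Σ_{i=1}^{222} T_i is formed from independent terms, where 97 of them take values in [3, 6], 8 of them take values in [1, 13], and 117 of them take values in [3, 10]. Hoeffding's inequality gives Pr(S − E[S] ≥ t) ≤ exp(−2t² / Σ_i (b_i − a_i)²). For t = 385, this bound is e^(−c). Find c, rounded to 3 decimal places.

Σ(b_i − a_i)² = 97·3² + 8·12² + 117·7² = 7758.
c = 2t² / 7758 = 2·385² / 7758 = 38.2122.

38.212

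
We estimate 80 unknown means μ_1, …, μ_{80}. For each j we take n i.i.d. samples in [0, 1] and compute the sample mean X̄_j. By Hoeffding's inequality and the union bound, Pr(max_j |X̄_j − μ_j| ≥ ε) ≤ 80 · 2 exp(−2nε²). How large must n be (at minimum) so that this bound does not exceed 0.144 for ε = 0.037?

Need 2·80·exp(−2nε²) ≤ 0.144, i.e. exp(−2nε²) ≤ 0.144/160.
So 2nε² ≥ ln(160/0.144) = 7.013116.
Hence n ≥ 7.013116/(2·0.037²) = 2561.401.
The smallest integer n is 2562.

2562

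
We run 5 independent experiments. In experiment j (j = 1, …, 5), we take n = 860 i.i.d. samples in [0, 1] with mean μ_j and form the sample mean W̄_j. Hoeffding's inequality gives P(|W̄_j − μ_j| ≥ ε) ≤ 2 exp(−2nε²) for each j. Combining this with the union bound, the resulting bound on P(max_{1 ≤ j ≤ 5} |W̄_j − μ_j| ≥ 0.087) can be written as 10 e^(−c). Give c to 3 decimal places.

Union bound over the 5 events: P(max_{1 ≤ j ≤ 5} |W̄_j − μ_j| ≥ 0.087) ≤ 5·2·exp(−2nε²) = 10 exp(−2·860·0.087²).
So c = 2·860·0.087² = 13.0187.

13.019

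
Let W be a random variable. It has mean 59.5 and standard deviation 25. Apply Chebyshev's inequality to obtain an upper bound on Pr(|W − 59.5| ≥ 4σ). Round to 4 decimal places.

0.0625

Chebyshev: Pr(|W − μ| ≥ t) ≤ Var(W)/t².
Var(W) = σ² = 25² = 625.
t = 4·25 = 100.
Bound = 625 / 10000 = 0.0625.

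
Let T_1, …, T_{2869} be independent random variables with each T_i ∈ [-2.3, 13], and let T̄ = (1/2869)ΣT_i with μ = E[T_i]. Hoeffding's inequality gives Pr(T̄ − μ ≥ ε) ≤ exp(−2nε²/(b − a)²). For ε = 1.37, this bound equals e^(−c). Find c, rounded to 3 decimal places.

46.006

c = 2nε²/(b − a)² = 2·2869·1.37² / 15.3² = 46.0065.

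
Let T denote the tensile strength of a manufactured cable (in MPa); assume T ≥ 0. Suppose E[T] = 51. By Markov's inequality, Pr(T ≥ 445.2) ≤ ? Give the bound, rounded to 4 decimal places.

0.1146

Markov's inequality: for a non-negative random variable, Pr(T ≥ a) ≤ E[T]/a.
Here E[T] = 51 and a = 445.2, so the bound is 51/445.2 = 0.1146.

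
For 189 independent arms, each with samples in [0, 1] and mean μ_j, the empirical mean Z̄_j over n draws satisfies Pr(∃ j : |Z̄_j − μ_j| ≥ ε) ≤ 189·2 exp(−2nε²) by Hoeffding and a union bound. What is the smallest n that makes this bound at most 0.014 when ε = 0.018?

15747

Need 2·189·exp(−2nε²) ≤ 0.014, i.e. exp(−2nε²) ≤ 0.014/378.
So 2nε² ≥ ln(378/0.014) = 10.203592.
Hence n ≥ 10.203592/(2·0.018²) = 15746.284.
The smallest integer n is 15747.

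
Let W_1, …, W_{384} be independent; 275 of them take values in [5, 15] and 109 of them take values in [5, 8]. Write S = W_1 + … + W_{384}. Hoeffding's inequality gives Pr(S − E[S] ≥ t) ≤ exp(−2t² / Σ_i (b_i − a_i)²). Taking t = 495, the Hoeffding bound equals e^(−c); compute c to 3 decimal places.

17.206

Σ(b_i − a_i)² = 275·10² + 109·3² = 28481.
c = 2t² / 28481 = 2·495² / 28481 = 17.2062.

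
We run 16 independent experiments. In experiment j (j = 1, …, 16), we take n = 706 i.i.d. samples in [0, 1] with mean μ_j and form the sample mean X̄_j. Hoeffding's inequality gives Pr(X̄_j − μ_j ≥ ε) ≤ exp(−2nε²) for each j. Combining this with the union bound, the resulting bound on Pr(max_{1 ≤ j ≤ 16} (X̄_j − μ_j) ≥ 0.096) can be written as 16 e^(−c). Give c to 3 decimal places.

Union bound over the 16 events: Pr(max_{1 ≤ j ≤ 16} (X̄_j − μ_j) ≥ 0.096) ≤ 16·exp(−2nε²) = 16 exp(−2·706·0.096²).
So c = 2·706·0.096² = 13.0130.

13.013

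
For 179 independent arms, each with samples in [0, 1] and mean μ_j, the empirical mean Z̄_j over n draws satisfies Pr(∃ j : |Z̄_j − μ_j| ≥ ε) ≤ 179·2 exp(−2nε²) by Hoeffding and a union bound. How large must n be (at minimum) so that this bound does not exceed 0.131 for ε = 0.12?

275

Need 2·179·exp(−2nε²) ≤ 0.131, i.e. exp(−2nε²) ≤ 0.131/358.
So 2nε² ≥ ln(358/0.131) = 7.913091.
Hence n ≥ 7.913091/(2·0.12²) = 274.760.
The smallest integer n is 275.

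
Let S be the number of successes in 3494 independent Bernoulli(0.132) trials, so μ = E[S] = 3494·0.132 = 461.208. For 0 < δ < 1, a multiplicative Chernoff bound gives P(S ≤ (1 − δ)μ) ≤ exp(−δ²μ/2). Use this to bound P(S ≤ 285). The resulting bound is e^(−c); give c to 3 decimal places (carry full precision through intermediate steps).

Write 285 = (1 − δ)μ, so δ = 1 − 285/461.208 = 0.3820576…
Then the exponent is δ²μ/2 = (μ − 285)²/(2μ) = 33.660799.

33.661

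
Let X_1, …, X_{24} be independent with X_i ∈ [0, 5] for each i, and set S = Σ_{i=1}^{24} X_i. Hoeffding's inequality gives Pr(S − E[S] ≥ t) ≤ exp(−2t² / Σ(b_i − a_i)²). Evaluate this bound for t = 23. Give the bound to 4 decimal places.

0.1715

Σ(b_i − a_i)² = 24·(5)² = 600.
Exponent = 2·23²/600 = 1.7633.
Bound = exp(−1.7633) = 0.17147.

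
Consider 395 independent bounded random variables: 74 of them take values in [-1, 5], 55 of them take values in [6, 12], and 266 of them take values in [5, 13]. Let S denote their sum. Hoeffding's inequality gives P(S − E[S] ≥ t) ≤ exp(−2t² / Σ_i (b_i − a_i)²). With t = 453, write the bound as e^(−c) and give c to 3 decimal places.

18.941

Σ(b_i − a_i)² = 74·6² + 55·6² + 266·8² = 21668.
c = 2t² / 21668 = 2·453² / 21668 = 18.9412.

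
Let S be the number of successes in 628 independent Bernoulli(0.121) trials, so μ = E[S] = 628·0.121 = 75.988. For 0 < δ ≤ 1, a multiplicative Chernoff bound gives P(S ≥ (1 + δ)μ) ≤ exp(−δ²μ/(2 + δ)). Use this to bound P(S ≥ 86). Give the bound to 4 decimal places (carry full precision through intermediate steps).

0.5386

Write 86 = (1 + δ)μ, so δ = 86/75.988 − 1 = 0.1317576…
Then the exponent is δ²μ/(2 + δ) = (86 − μ)² / (μ·(2 + δ)) = 0.618812.
Bound = exp(−0.618812) = 0.53858.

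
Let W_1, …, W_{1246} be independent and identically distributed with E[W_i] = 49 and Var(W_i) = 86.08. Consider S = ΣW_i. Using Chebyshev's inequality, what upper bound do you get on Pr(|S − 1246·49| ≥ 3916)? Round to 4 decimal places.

0.0070

Var(S) = n·Var(W_i) = 1246·86.08 = 107255.68.
Chebyshev: Pr(|S − 1246·49| ≥ 3916) ≤ Var(S)/3916² = 107255.68/15335056 = 0.0070.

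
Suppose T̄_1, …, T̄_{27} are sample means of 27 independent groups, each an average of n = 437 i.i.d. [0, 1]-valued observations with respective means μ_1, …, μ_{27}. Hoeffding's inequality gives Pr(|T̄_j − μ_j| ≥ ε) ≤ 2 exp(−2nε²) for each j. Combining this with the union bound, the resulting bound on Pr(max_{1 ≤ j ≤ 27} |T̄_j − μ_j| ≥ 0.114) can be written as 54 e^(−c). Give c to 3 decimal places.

11.359

Union bound over the 27 events: Pr(max_{1 ≤ j ≤ 27} |T̄_j − μ_j| ≥ 0.114) ≤ 27·2·exp(−2nε²) = 54 exp(−2·437·0.114²).
So c = 2·437·0.114² = 11.3585.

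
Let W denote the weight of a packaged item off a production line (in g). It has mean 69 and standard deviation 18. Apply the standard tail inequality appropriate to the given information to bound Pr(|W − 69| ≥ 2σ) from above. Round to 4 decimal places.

0.2500

Mean and variance are known, so Chebyshev's inequality applies.
Chebyshev: Pr(|W − μ| ≥ t) ≤ Var(W)/t².
Var(W) = σ² = 18² = 324.
t = 2·18 = 36.
Bound = 324 / 1296 = 0.2500.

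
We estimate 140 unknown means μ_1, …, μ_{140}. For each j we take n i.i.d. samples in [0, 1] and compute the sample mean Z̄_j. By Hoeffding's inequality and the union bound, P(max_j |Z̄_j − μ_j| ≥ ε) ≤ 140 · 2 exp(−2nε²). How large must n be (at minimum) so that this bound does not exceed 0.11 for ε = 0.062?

1021

Need 2·140·exp(−2nε²) ≤ 0.11, i.e. exp(−2nε²) ≤ 0.11/280.
So 2nε² ≥ ln(280/0.11) = 7.842065.
Hence n ≥ 7.842065/(2·0.062²) = 1020.040.
The smallest integer n is 1021.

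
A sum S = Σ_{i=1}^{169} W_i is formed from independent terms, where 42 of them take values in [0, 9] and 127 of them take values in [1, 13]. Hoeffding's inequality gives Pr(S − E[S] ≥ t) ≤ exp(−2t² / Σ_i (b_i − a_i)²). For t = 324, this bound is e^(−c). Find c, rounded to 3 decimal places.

9.680

Σ(b_i − a_i)² = 42·9² + 127·12² = 21690.
c = 2t² / 21690 = 2·324² / 21690 = 9.6797.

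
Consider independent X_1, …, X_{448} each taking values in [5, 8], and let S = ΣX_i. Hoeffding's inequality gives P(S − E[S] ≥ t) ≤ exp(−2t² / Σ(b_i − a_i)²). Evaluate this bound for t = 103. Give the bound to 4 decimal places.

Σ(b_i − a_i)² = 448·(3)² = 4032.
Exponent = 2·103²/4032 = 5.2624.
Bound = exp(−5.2624) = 0.00518.

0.0052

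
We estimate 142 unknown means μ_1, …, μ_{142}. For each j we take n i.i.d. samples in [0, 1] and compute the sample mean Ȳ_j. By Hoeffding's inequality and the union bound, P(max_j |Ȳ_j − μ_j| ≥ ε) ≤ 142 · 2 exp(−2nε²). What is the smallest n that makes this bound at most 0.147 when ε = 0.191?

Need 2·142·exp(−2nε²) ≤ 0.147, i.e. exp(−2nε²) ≤ 0.147/284.
So 2nε² ≥ ln(284/0.147) = 7.566297.
Hence n ≥ 7.566297/(2·0.191²) = 103.702.
The smallest integer n is 104.

104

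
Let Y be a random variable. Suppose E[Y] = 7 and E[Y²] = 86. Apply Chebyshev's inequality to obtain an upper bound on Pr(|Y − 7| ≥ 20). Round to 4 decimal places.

Var(Y) = E[Y²] − (E[Y])² = 86 − 49 = 37.
Chebyshev's inequality: Pr(|Y − μ| ≥ t) ≤ Var(Y)/t² = 37/400 = 0.0925.

0.0925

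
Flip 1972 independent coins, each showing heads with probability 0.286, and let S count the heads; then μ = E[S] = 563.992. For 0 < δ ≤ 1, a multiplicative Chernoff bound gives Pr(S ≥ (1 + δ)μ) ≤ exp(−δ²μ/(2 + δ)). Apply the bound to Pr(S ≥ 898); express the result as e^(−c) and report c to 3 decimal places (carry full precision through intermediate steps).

Write 898 = (1 + δ)μ, so δ = 898/563.992 − 1 = 0.5922212…
Then the exponent is δ²μ/(2 + δ) = (898 − μ)² / (μ·(2 + δ)) = 76.307766.

76.308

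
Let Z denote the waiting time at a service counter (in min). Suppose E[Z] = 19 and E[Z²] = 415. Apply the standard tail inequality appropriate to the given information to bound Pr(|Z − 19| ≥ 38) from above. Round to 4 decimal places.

The first two moments determine the variance, so Chebyshev's inequality is the sharpest standard bound available.
Var(Z) = E[Z²] − (E[Z])² = 415 − 361 = 54.
Chebyshev's inequality: Pr(|Z − μ| ≥ t) ≤ Var(Z)/t² = 54/1444 = 0.0374.

0.0374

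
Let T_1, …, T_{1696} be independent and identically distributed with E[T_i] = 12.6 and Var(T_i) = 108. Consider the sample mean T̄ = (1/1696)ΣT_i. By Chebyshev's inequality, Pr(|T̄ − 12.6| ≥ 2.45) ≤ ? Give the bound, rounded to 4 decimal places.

0.0106

Var(T̄) = Var(T_i)/n = 108/1696 = 0.063679.
Chebyshev: Pr(|T̄ − 12.6| ≥ 2.45) ≤ Var(T̄)/(2.45)² = 108/(1696·2.45²) = 0.0106.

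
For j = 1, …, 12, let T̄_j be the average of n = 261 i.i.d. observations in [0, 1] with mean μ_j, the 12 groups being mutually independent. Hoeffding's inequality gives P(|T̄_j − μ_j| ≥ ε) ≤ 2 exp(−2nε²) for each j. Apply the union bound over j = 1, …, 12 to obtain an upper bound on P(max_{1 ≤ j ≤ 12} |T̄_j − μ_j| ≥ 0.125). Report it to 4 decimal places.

Per-experiment Hoeffding bound: 2·exp(−2·261·0.125²) = 2·exp(−8.15625) = 0.00057387.
Union bound over 12 events: 12·0.00057387 = 0.00689.

0.0069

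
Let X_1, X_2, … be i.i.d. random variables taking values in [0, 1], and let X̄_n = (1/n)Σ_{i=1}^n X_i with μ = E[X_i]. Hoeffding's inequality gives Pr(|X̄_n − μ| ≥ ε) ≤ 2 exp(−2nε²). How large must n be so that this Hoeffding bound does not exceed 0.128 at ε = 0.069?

Require 2·exp(−2nε²) ≤ 0.128, i.e. 2nε² ≥ ln(2/0.128) = 2.748872.
So n ≥ 2.748872 / (2·0.069²) = 288.686.
The smallest integer n is 289.

289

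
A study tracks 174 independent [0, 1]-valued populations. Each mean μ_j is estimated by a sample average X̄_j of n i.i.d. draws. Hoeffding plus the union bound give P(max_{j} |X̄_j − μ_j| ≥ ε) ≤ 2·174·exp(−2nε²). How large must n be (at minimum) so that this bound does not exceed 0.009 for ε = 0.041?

Need 2·174·exp(−2nε²) ≤ 0.009, i.e. exp(−2nε²) ≤ 0.009/348.
So 2nε² ≥ ln(348/0.009) = 10.562733.
Hence n ≥ 10.562733/(2·0.041²) = 3141.800.
The smallest integer n is 3142.

3142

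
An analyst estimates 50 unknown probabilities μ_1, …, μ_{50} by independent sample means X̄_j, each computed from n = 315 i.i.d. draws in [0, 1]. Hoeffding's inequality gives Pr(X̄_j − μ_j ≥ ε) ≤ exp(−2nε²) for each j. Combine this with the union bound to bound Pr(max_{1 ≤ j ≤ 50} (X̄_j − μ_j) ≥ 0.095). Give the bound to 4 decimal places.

0.1697

Per-experiment Hoeffding bound: exp(−2·315·0.095²) = exp(−5.68575) = 0.003394.
Union bound over 50 events: 50·0.003394 = 0.16970.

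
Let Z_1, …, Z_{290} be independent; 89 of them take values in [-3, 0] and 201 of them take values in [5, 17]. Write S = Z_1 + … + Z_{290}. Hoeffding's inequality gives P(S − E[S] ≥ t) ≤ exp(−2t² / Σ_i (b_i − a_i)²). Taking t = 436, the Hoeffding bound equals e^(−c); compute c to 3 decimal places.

Σ(b_i − a_i)² = 89·3² + 201·12² = 29745.
c = 2t² / 29745 = 2·436² / 29745 = 12.7817.

12.782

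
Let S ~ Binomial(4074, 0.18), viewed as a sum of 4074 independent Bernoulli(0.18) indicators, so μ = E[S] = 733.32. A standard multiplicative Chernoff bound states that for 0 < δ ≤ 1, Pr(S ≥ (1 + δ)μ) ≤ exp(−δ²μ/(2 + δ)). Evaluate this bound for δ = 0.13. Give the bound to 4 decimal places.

Exponent = δ²μ/(2 + δ) = 0.13²·733.32/2.13 = 5.8184.
Bound = exp(−5.8184) = 0.00297.

0.0030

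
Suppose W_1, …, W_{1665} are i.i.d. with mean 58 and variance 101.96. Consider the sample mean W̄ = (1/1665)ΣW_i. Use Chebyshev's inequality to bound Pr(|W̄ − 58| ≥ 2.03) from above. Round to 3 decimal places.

Var(W̄) = Var(W_i)/n = 101.96/1665 = 0.061237.
Chebyshev: Pr(|W̄ − 58| ≥ 2.03) ≤ Var(W̄)/(2.03)² = 101.96/(1665·2.03²) = 0.0149.

0.015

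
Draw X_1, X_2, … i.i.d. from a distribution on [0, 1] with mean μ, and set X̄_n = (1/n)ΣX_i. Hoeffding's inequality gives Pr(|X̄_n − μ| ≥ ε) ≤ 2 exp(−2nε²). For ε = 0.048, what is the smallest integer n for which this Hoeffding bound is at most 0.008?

Require 2·exp(−2nε²) ≤ 0.008, i.e. 2nε² ≥ ln(2/0.008) = 5.521461.
So n ≥ 5.521461 / (2·0.048²) = 1198.234.
The smallest integer n is 1199.

1199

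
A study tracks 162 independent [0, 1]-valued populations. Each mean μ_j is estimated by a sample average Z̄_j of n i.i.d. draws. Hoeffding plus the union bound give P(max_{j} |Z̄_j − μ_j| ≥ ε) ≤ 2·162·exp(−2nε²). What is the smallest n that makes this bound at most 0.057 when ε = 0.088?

559

Need 2·162·exp(−2nε²) ≤ 0.057, i.e. exp(−2nε²) ≤ 0.057/324.
So 2nε² ≥ ln(324/0.057) = 8.645448.
Hence n ≥ 8.645448/(2·0.088²) = 558.203.
The smallest integer n is 559.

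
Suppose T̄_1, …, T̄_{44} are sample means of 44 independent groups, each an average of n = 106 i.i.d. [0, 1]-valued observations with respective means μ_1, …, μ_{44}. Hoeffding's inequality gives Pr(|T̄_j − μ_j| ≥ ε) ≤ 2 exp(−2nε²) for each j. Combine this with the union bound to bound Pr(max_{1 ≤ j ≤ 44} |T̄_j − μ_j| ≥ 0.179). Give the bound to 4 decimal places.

0.0987

Per-experiment Hoeffding bound: 2·exp(−2·106·0.179²) = 2·exp(−6.79269) = 0.0022439.
Union bound over 44 events: 44·0.0022439 = 0.09873.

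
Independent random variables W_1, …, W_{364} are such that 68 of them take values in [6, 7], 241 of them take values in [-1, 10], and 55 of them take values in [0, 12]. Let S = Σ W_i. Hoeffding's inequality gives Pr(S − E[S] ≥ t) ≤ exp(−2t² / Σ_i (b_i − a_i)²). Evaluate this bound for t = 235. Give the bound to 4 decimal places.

Σ(b_i − a_i)² = 68·1² + 241·11² + 55·12² = 37149.
Exponent = 2·235² / 37149 = 2.97316.
Bound = exp(−2.97316) = 0.05114.

0.0511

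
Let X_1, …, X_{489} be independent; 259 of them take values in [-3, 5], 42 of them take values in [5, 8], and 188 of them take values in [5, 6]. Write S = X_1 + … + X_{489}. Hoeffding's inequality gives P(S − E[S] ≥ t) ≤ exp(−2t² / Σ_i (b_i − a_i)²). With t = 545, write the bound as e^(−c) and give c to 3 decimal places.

34.655

Σ(b_i − a_i)² = 259·8² + 42·3² + 188·1² = 17142.
c = 2t² / 17142 = 2·545² / 17142 = 34.6546.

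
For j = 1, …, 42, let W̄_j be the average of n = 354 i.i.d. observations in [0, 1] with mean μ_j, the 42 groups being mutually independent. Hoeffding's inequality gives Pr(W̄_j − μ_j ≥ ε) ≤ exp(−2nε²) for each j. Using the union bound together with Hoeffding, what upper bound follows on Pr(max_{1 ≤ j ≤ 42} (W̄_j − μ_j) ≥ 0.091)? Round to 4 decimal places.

0.1194

Per-experiment Hoeffding bound: exp(−2·354·0.091²) = exp(−5.86295) = 0.0028429.
Union bound over 42 events: 42·0.0028429 = 0.11940.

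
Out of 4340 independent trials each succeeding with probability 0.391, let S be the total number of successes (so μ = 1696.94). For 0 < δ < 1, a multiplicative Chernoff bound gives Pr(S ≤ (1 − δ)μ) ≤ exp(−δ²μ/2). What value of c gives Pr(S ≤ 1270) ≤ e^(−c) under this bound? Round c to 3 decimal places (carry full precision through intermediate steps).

53.708

Write 1270 = (1 − δ)μ, so δ = 1 − 1270/1696.94 = 0.251594…
Then the exponent is δ²μ/2 = (μ − 1270)²/(2μ) = 53.707781.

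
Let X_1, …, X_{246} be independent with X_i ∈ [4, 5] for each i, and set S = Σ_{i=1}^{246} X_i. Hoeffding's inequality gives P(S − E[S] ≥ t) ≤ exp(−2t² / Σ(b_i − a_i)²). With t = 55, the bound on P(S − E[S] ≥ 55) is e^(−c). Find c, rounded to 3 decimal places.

24.593

Σ(b_i − a_i)² = 246·(1)² = 246.
c = 2t²/246 = 2·55²/246 = 24.5935.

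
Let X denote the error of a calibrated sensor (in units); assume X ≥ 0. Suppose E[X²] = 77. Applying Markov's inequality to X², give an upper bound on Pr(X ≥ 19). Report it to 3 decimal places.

0.213

Since X ≥ 0, the event {X ≥ 19} is the same as {X² ≥ 361}.
Markov's inequality applied to X² gives Pr(X² ≥ 361) ≤ E[X²]/361 = 77/361 = 0.2133.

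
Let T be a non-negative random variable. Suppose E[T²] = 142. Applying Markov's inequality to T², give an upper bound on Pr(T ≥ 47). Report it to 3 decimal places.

0.064

Since T ≥ 0, the event {T ≥ 47} is the same as {T² ≥ 2209}.
Markov's inequality applied to T² gives Pr(T² ≥ 2209) ≤ E[T²]/2209 = 142/2209 = 0.0643.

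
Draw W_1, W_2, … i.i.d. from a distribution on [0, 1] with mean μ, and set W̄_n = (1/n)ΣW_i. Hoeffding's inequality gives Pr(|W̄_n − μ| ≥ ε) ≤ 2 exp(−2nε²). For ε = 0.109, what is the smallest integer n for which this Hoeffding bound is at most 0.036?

170

Require 2·exp(−2nε²) ≤ 0.036, i.e. 2nε² ≥ ln(2/0.036) = 4.017384.
So n ≥ 4.017384 / (2·0.109²) = 169.068.
The smallest integer n is 170.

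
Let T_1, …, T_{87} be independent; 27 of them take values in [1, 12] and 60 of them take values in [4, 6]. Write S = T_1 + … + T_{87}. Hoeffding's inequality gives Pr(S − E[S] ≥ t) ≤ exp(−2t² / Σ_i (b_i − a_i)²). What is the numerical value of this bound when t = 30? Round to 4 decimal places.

Σ(b_i − a_i)² = 27·11² + 60·2² = 3507.
Exponent = 2·30² / 3507 = 0.51326.
Bound = exp(−0.51326) = 0.59854.

0.5985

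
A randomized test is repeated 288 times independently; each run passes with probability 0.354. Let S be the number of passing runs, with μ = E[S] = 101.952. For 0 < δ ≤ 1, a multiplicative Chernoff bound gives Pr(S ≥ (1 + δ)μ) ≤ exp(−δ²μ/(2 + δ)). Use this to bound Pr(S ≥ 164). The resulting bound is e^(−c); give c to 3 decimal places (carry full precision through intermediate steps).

14.476

Write 164 = (1 + δ)μ, so δ = 164/101.952 − 1 = 0.6086001…
Then the exponent is δ²μ/(2 + δ) = (164 − μ)² / (μ·(2 + δ)) = 14.476125.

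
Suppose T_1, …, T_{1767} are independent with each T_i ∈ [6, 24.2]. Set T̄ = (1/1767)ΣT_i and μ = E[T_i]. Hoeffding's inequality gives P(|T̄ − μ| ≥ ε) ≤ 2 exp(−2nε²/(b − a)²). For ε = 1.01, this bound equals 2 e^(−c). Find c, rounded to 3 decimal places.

c = 2nε²/(b − a)² = 2·1767·1.01² / 18.2² = 10.8834.

10.883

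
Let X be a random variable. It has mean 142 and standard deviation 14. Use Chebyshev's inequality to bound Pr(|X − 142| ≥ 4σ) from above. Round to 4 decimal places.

0.0625

Chebyshev: Pr(|X − μ| ≥ t) ≤ Var(X)/t².
Var(X) = σ² = 14² = 196.
t = 4·14 = 56.
Bound = 196 / 3136 = 0.0625.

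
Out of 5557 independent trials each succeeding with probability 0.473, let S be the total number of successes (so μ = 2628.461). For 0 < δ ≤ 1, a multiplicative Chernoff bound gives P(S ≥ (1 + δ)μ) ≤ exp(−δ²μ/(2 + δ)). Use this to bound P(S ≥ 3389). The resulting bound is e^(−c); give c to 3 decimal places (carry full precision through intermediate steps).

96.124

Write 3389 = (1 + δ)μ, so δ = 3389/2628.461 − 1 = 0.2893476…
Then the exponent is δ²μ/(2 + δ) = (3389 − μ)² / (μ·(2 + δ)) = 96.123526.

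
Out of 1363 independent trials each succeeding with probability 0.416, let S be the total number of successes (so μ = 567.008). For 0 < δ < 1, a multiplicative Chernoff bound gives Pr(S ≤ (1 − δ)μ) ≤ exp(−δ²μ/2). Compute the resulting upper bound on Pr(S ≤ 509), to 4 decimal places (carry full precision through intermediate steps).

Write 509 = (1 − δ)μ, so δ = 1 − 509/567.008 = 0.1023054…
Then the exponent is δ²μ/2 = (μ − 509)²/(2μ) = 2.967267.
Bound = exp(−2.967267) = 0.05144.

0.0514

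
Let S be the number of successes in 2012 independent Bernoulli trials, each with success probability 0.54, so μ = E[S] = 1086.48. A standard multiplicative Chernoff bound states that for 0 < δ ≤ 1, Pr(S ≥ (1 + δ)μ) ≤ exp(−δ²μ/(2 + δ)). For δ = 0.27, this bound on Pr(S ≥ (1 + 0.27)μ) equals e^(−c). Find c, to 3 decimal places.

34.892

c = δ²μ/(2 + δ) = 0.27²·1086.48/(2 + 0.27) = 34.8918.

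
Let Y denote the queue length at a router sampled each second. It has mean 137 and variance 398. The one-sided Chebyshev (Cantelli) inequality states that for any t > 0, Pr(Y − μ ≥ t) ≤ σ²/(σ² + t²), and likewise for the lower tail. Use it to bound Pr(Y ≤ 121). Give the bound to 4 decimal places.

Here σ² = 398 and t = 16, so σ² + t² = 654.
Cantelli's bound: 398/654 = 0.6086.

0.6086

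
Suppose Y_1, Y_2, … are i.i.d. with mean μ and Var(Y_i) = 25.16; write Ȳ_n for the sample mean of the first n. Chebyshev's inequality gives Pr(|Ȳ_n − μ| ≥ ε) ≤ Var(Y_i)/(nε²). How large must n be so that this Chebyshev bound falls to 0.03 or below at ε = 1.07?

Require 25.16/(n·1.07²) ≤ 0.03, i.e. n ≥ 25.16/(0.03·1.07²) = 732.524.
The smallest integer n is 733.

733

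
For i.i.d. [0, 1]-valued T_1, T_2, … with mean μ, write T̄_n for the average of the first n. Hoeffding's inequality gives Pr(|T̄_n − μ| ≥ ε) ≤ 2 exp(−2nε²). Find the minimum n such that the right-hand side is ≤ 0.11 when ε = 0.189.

41

Require 2·exp(−2nε²) ≤ 0.11, i.e. 2nε² ≥ ln(2/0.11) = 2.900422.
So n ≥ 2.900422 / (2·0.189²) = 40.598.
The smallest integer n is 41.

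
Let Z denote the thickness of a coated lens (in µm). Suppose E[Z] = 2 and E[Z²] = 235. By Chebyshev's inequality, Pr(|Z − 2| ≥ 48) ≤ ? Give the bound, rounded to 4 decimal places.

Var(Z) = E[Z²] − (E[Z])² = 235 − 4 = 231.
Chebyshev's inequality: Pr(|Z − μ| ≥ t) ≤ Var(Z)/t² = 231/2304 = 0.1003.

0.1003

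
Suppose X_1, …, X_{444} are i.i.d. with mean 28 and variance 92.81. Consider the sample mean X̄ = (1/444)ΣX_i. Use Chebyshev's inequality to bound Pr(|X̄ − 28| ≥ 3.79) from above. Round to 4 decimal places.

Var(X̄) = Var(X_i)/n = 92.81/444 = 0.20903.
Chebyshev: Pr(|X̄ − 28| ≥ 3.79) ≤ Var(X̄)/(3.79)² = 92.81/(444·3.79²) = 0.0146.

0.0146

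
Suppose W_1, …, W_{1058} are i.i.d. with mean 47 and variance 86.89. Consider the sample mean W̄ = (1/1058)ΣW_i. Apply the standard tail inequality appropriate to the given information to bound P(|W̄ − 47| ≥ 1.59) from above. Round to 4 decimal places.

0.0325

With mean and variance of each term known, Chebyshev's inequality bounds the deviation of the sum (or sample mean).
Var(W̄) = Var(W_i)/n = 86.89/1058 = 0.082127.
Chebyshev: P(|W̄ − 47| ≥ 1.59) ≤ Var(W̄)/(1.59)² = 86.89/(1058·1.59²) = 0.0325.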